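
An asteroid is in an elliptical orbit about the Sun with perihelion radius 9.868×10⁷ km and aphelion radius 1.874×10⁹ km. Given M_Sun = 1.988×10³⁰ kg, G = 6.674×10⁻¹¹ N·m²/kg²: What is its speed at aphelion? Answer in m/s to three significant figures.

μ = GM = 6.674×10⁻¹¹ × 1.988×10³⁰ = 1.327×10²⁰ m³/s².
Semi-major axis a = (r_p + r_a)/2 = 9.8634×10⁸ km = 9.863×10¹¹ m.
Vis-viva: v² = μ(2/r − 1/a) = 1.327×10²⁰ × (1.067×10⁻¹² − 1.014×10⁻¹²) = 7.083×10⁶ m²/s².
v = 2661 m/s.

v ≈ 2660 m/s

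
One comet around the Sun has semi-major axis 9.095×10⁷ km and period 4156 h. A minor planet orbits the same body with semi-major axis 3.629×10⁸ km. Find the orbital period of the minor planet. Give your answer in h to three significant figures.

Kepler's third law: T² ∝ a³, so T₂ = T₁ (a₂/a₁)^(3/2).
a₂/a₁ = 3.990, (a₂/a₁)^(3/2) = 7.970.
T₂ = 4156 × 7.970 = 33120 h.

T₂ ≈ 33100 h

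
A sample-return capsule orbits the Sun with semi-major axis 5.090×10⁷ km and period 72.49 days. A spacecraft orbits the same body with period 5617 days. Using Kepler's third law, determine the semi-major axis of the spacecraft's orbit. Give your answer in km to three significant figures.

a₂ ≈ 9.25×10⁸ km

Kepler's third law: a³ ∝ T², so a₂ = a₁ (T₂/T₁)^(2/3).
T₂/T₁ = 77.49, (T₂/T₁)^(2/3) = 18.18.
a₂ = 5.090×10⁷ × 18.18 = 9.251×10⁸ km.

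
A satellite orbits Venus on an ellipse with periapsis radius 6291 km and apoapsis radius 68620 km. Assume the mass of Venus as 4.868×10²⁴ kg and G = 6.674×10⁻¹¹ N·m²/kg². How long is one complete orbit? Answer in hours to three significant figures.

μ = GM = 6.674×10⁻¹¹ × 4.868×10²⁴ = 3.249×10¹⁴ m³/s².
Semi-major axis a = (r_p + r_a)/2 = (6291.0 + 68620)/2 = 37456 km = 3.746×10⁷ m.
By Kepler's third law T = 2π√(a³/μ) = 2π × 1.272×10⁴ = 7.991×10⁴ s.
= 22.20 hours.

T ≈ 22.2 hours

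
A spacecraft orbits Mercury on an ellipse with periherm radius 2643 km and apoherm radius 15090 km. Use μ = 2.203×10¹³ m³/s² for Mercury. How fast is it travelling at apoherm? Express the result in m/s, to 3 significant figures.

v ≈ 660 m/s

Semi-major axis a = (r_p + r_a)/2 = 8866.5 km = 8.866×10⁶ m.
Vis-viva: v² = μ(2/r − 1/a) = 2.203×10¹³ × (1.325×10⁻⁷ − 1.128×10⁻⁷) = 4.352×10⁵ m²/s².
v = 659.7 m/s.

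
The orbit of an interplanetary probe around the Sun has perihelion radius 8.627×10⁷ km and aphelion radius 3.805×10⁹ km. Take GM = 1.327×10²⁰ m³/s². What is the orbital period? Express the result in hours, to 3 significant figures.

T ≈ 411000 hours

Semi-major axis a = (r_p + r_a)/2 = (8.6270×10⁷ + 3.8050×10⁹)/2 = 1.9456×10⁹ km = 1.946×10¹² m.
By Kepler's third law T = 2π√(a³/μ) = 2π × 2.356×10⁸ = 1.480×10⁹ s.
= 4.112×10⁵ hours.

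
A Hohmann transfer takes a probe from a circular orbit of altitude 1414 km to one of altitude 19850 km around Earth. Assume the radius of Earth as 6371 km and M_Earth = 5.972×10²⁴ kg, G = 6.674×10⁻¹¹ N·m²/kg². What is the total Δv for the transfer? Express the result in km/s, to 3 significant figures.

μ = GM = 6.674×10⁻¹¹ × 5.972×10²⁴ = 3.986×10¹⁴ m³/s².
r₁ = 6371 + 1414 = 7785.0 km = 7.7850×10⁶ m.
r₂ = 6371 + 19850 = 26221 km = 2.6221×10⁷ m.
Transfer ellipse a_t = (r₁ + r₂)/2 = 1.700×10⁷ m.
At r₁: circular v_c1 = √(μ/r₁) = 7155 m/s; transfer-perigee v_p = √[μ(2/r₁ − 1/a_t)] = 8886 m/s.
Δv₁ = v_p − v_c1 = 1730 m/s.
At r₂: circular v_c2 = √(μ/r₂) = 3899 m/s; transfer-apogee v_a = √[μ(2/r₂ − 1/a_t)] = 2638 m/s.
Δv₂ = v_c2 − v_a = 1261 m/s.
Total Δv = Δv₁ + Δv₂ = 2991 m/s = 2.991 km/s.

Δv_total ≈ 2.99 km/s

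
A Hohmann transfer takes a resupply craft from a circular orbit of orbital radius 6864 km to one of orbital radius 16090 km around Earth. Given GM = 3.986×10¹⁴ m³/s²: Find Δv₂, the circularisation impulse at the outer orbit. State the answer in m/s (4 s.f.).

r₁ = 6864 km = 6.864×10⁶ m.
r₂ = 16090 km = 1.609×10⁷ m.
Transfer ellipse a_t = (r₁ + r₂)/2 = 1.148×10⁷ m.
At r₁: circular v_c1 = √(μ/r₁) = 7620 m/s; transfer-perigee v_p = √[μ(2/r₁ − 1/a_t)] = 9023 m/s.
At r₂: circular v_c2 = √(μ/r₂) = 4977 m/s; transfer-apogee v_a = √[μ(2/r₂ − 1/a_t)] = 3849 m/s.
Δv₂ = v_c2 − v_a = 1128 m/s.

Δv ≈ 1128 m/s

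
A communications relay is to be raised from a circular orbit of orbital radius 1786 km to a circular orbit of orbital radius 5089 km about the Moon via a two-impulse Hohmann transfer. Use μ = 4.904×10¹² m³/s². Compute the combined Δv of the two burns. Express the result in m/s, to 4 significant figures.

Δv_total ≈ 633.2 m/s

r₁ = 1786 km = 1.786×10⁶ m.
r₂ = 5089 km = 5.089×10⁶ m.
Transfer ellipse a_t = (r₁ + r₂)/2 = 3.438×10⁶ m.
At r₁: circular v_c1 = √(μ/r₁) = 1657 m/s; transfer-perilune v_p = √[μ(2/r₁ − 1/a_t)] = 2016 m/s.
Δv₁ = v_p − v_c1 = 359.1 m/s.
At r₂: circular v_c2 = √(μ/r₂) = 981.7 m/s; transfer-apolune v_a = √[μ(2/r₂ − 1/a_t)] = 707.6 m/s.
Δv₂ = v_c2 − v_a = 274.1 m/s.
Total Δv = Δv₁ + Δv₂ = 633.2 m/s.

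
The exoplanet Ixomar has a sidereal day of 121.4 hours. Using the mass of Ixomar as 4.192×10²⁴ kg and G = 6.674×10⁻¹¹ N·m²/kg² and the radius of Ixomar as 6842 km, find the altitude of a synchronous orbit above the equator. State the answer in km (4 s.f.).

h_sync ≈ 1.038×10⁵ km

μ = GM = 6.674×10⁻¹¹ × 4.192×10²⁴ = 2.798×10¹⁴ m³/s².
T = 121.4 hours = 4.370×10⁵ s.
A synchronous orbit has period T, so by Kepler's third law a = (μT²/4π²)^(1/3).
μT²/4π² = 2.798×10¹⁴ × (4.370×10⁵)² / 39.48 = 1.354×10²⁴ m³.
a = 1.106×10⁸ m = 1.1062×10⁵ km.
Altitude h = a − R = 1.1062×10⁵ − 6842 = 1.0378×10⁵ km.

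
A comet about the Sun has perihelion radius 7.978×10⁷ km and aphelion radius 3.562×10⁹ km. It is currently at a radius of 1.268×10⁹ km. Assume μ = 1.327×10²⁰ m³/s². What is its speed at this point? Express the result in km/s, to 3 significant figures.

Semi-major axis a = (r_p + r_a)/2 = 1.8209×10⁹ km = 1.821×10¹² m.
Vis-viva: v² = μ(2/r − 1/a) = 1.327×10²⁰ × (1.577×10⁻¹² − 5.492×10⁻¹³) = 1.364×10⁸ m²/s².
v = 11680 m/s = 11.68 km/s.

v ≈ 11.7 km/s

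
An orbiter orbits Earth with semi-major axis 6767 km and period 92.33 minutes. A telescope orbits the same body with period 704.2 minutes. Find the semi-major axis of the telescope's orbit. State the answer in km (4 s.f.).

a₂ ≈ 26220 km

Kepler's third law: a³ ∝ T², so a₂ = a₁ (T₂/T₁)^(2/3).
T₂/T₁ = 7.627, (T₂/T₁)^(2/3) = 3.875.
a₂ = 6767 × 3.875 = 26220 km.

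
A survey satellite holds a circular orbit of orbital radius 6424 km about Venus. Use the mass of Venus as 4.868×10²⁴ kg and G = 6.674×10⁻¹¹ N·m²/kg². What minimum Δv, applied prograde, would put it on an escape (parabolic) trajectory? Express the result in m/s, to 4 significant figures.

Δv ≈ 2946 m/s

μ = GM = 6.674×10⁻¹¹ × 4.868×10²⁴ = 3.249×10¹⁴ m³/s².
r = 6424 km = 6.424×10⁶ m.
Circular speed v_c = √(μ/r) = 7112 m/s.
Escape speed v_esc = √(2μ/r) = √2 × v_c = 10060 m/s.
Δv = v_esc − v_c = 2946 m/s.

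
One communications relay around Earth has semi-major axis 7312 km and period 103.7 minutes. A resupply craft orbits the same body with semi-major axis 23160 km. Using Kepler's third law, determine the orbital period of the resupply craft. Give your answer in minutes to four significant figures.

Kepler's third law: T² ∝ a³, so T₂ = T₁ (a₂/a₁)^(3/2).
a₂/a₁ = 3.167, (a₂/a₁)^(3/2) = 5.637.
T₂ = 103.7 × 5.637 = 584.6 minutes.

T₂ ≈ 584.6 minutes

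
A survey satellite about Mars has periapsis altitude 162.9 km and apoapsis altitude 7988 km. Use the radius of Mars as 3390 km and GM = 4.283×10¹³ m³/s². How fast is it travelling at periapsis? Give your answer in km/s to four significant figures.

v ≈ 4.286 km/s

r_p = 3390 + 162.9 = 3552.9 km = 3.5529×10⁶ m.
r_a = 3390 + 7988 = 11378 km = 1.1378×10⁷ m.
Semi-major axis a = (r_p + r_a)/2 = 7465.4 km = 7.465×10⁶ m.
Vis-viva: v² = μ(2/r − 1/a) = 4.283×10¹³ × (5.629×10⁻⁷ − 1.340×10⁻⁷) = 1.837×10⁷ m²/s².
v = 4286 m/s = 4.286 km/s.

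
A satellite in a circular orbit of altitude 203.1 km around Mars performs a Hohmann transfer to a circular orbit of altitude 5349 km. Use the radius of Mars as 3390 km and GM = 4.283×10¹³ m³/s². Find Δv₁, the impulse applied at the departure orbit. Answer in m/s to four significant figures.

r₁ = 3390 + 203.1 = 3593.1 km = 3.5931×10⁶ m.
r₂ = 3390 + 5349 = 8739.0 km = 8.7390×10⁶ m.
Transfer ellipse a_t = (r₁ + r₂)/2 = 6.166×10⁶ m.
At r₁: circular v_c1 = √(μ/r₁) = 3453 m/s; transfer-periapsis v_p = √[μ(2/r₁ − 1/a_t)] = 4110 m/s.
Δv₁ = v_p − v_c1 = 657.7 m/s.

Δv ≈ 657.7 m/s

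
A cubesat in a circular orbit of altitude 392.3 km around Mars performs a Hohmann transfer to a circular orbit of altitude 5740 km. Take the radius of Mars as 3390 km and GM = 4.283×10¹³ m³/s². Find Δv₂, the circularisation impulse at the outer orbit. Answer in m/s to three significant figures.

r₁ = 3390 + 392.3 = 3782.3 km = 3.7823×10⁶ m.
r₂ = 3390 + 5740 = 9130.0 km = 9.1300×10⁶ m.
Transfer ellipse a_t = (r₁ + r₂)/2 = 6.456×10⁶ m.
At r₁: circular v_c1 = √(μ/r₁) = 3365 m/s; transfer-periapsis v_p = √[μ(2/r₁ − 1/a_t)] = 4002 m/s.
At r₂: circular v_c2 = √(μ/r₂) = 2166 m/s; transfer-apoapsis v_a = √[μ(2/r₂ − 1/a_t)] = 1658 m/s.
Δv₂ = v_c2 − v_a = 508.1 m/s.

Δv ≈ 508 m/s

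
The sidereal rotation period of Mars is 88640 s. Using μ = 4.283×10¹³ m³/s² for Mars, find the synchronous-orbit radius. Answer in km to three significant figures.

r_sync ≈ 20400 km

A synchronous orbit has period T, so by Kepler's third law a = (μT²/4π²)^(1/3).
μT²/4π² = 4.283×10¹³ × (8.864×10⁴)² / 39.48 = 8.524×10²¹ m³.
a = 2.043×10⁷ m = 20428 km.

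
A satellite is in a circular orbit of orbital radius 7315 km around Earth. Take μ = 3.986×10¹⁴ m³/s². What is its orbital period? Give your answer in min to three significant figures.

r = 7315 km = 7.315×10⁶ m.
Kepler's third law: T = 2π√(r³/μ) = 2π√((7.315×10⁶)³ / 3.986×10¹⁴).
r³/μ = 9.820×10⁵ s², so T = 2π × 9.910×10² = 6.226×10³ s.
Converting: 6.226×10³ s ÷ 60.00 = 103.8 min.

T ≈ 104 min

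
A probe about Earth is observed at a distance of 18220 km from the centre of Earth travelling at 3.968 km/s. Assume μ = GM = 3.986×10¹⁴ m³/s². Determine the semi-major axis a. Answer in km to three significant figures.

a ≈ 14200 km

r = 1.822×10⁷ m.
Specific orbital energy ε = v²/2 − μ/r = (3968)²/2 − 3.986×10¹⁴/1.822×10⁷ = -1.400×10⁷ J/kg.
Since ε = −μ/(2a), a = −μ/(2ε) = 1.423×10⁷ m = 14231 km.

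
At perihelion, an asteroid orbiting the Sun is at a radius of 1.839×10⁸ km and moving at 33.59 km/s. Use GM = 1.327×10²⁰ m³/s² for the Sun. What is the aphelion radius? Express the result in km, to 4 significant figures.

aphelion radius ≈ 6.589×10⁸ km

r_p = 1.839×10¹¹ m.
Specific energy ε = v²/2 − μ/r = -1.574×10⁸ J/kg, so a = −μ/(2ε) = 4.214×10¹¹ m.
The apsides satisfy r_p + r_a = 2a, so the aphelion radius is 2a − r_p = 6.589×10¹¹ m = 6.5894×10⁸ km.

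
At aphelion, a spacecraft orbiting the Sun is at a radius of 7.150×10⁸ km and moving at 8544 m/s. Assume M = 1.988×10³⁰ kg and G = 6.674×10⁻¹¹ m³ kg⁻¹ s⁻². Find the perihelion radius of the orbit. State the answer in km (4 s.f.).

perihelion radius ≈ 1.751×10⁸ km

μ = GM = 6.674×10⁻¹¹ × 1.988×10³⁰ = 1.327×10²⁰ m³/s².
r_a = 7.150×10¹¹ m.
Specific energy ε = v²/2 − μ/r = -1.491×10⁸ J/kg, so a = −μ/(2ε) = 4.450×10¹¹ m.
The apsides satisfy r_p + r_a = 2a, so the perihelion radius is 2a − r_a = 1.751×10¹¹ m = 1.7507×10⁸ km.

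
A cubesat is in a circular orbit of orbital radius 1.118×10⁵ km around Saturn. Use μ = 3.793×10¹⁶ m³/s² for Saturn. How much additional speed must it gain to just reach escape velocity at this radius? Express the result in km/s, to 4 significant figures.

r = 1.118×10⁵ km = 1.118×10⁸ m.
Circular speed v_c = √(μ/r) = 18420 m/s.
Escape speed v_esc = √(2μ/r) = √2 × v_c = 26050 m/s.
Δv = v_esc − v_c = 7629 m/s = 7.629 km/s.

Δv ≈ 7.629 km/s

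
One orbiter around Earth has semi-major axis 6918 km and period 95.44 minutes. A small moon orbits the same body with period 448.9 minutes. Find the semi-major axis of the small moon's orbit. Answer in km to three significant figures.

a₂ ≈ 19400 km

Kepler's third law: a³ ∝ T², so a₂ = a₁ (T₂/T₁)^(2/3).
T₂/T₁ = 4.703, (T₂/T₁)^(2/3) = 2.807.
a₂ = 6918 × 2.807 = 19420 km.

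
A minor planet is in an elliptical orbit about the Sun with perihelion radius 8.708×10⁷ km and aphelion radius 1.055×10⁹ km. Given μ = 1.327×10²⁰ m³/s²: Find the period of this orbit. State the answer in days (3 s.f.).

Semi-major axis a = (r_p + r_a)/2 = (8.7080×10⁷ + 1.0550×10⁹)/2 = 5.7104×10⁸ km = 5.710×10¹¹ m.
By Kepler's third law T = 2π√(a³/μ) = 2π × 3.746×10⁷ = 2.354×10⁸ s.
= 2724 days.

T ≈ 2720 days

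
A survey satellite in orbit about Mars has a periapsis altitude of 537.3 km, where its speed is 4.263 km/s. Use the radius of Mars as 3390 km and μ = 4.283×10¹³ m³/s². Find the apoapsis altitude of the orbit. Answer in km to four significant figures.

apoapsis altitude ≈ 16230 km

r_p = 3390 + 537.3 = 3927.3 km = 3.927×10⁶ m.
Specific energy ε = v²/2 − μ/r = -1.819×10⁶ J/kg, so a = −μ/(2ε) = 1.177×10⁷ m.
The apsides satisfy r_p + r_a = 2a, so the apoapsis radius is 2a − r_p = 1.962×10⁷ m = 19617 km.
Apoapsis altitude = 19617 − 3390 = 16227 km.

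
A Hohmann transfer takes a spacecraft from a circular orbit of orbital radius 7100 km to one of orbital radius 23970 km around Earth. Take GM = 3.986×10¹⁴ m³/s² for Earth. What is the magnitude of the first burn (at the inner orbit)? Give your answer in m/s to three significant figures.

r₁ = 7100 km = 7.100×10⁶ m.
r₂ = 23970 km = 2.397×10⁷ m.
Transfer ellipse a_t = (r₁ + r₂)/2 = 1.554×10⁷ m.
At r₁: circular v_c1 = √(μ/r₁) = 7493 m/s; transfer-perigee v_p = √[μ(2/r₁ − 1/a_t)] = 9307 m/s.
Δv₁ = v_p − v_c1 = 1814 m/s.

Δv ≈ 1810 m/s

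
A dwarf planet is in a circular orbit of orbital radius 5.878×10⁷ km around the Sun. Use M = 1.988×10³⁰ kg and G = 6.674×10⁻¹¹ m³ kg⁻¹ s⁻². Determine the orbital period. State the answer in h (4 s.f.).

T ≈ 2159 h

μ = GM = 6.674×10⁻¹¹ × 1.988×10³⁰ = 1.327×10²⁰ m³/s².
r = 5.878×10⁷ km = 5.878×10¹⁰ m.
Kepler's third law: T = 2π√(r³/μ) = 2π√((5.878×10¹⁰)³ / 1.327×10²⁰).
r³/μ = 1.531×10¹² s², so T = 2π × 1.237×10⁶ = 7.774×10⁶ s.
Converting: 7.774×10⁶ s ÷ 3600 = 2159 h.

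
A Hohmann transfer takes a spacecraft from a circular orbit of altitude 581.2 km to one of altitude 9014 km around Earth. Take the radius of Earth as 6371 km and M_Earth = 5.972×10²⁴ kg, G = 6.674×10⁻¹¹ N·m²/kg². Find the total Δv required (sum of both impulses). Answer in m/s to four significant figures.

Δv_total ≈ 2389 m/s

μ = GM = 6.674×10⁻¹¹ × 5.972×10²⁴ = 3.986×10¹⁴ m³/s².
r₁ = 6371 + 581.2 = 6952.2 km = 6.9522×10⁶ m.
r₂ = 6371 + 9014 = 15385 km = 1.5385×10⁷ m.
Transfer ellipse a_t = (r₁ + r₂)/2 = 1.117×10⁷ m.
At r₁: circular v_c1 = √(μ/r₁) = 7572 m/s; transfer-perigee v_p = √[μ(2/r₁ − 1/a_t)] = 8887 m/s.
Δv₁ = v_p − v_c1 = 1315 m/s.
At r₂: circular v_c2 = √(μ/r₂) = 5090 m/s; transfer-apogee v_a = √[μ(2/r₂ − 1/a_t)] = 4016 m/s.
Δv₂ = v_c2 − v_a = 1074 m/s.
Total Δv = Δv₁ + Δv₂ = 2389 m/s.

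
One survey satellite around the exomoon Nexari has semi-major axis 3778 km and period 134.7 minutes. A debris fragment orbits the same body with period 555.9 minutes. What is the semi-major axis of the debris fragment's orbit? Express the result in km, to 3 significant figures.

a₂ ≈ 9720 km

Kepler's third law: a³ ∝ T², so a₂ = a₁ (T₂/T₁)^(2/3).
T₂/T₁ = 4.127, (T₂/T₁)^(2/3) = 2.573.
a₂ = 3778 × 2.573 = 9720 km.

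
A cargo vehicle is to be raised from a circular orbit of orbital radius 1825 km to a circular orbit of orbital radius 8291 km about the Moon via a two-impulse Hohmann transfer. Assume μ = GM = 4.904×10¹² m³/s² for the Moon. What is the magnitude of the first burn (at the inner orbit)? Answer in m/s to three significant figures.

Δv ≈ 459 m/s

r₁ = 1825 km = 1.825×10⁶ m.
r₂ = 8291 km = 8.291×10⁶ m.
Transfer ellipse a_t = (r₁ + r₂)/2 = 5.058×10⁶ m.
At r₁: circular v_c1 = √(μ/r₁) = 1639 m/s; transfer-perilune v_p = √[μ(2/r₁ − 1/a_t)] = 2099 m/s.
Δv₁ = v_p − v_c1 = 459.5 m/s.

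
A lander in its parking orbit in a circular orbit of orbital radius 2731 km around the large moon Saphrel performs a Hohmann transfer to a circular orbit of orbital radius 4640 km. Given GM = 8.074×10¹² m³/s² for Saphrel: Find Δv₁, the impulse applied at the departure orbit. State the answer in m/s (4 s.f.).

r₁ = 2731 km = 2.731×10⁶ m.
r₂ = 4640 km = 4.640×10⁶ m.
Transfer ellipse a_t = (r₁ + r₂)/2 = 3.686×10⁶ m.
At r₁: circular v_c1 = √(μ/r₁) = 1719 m/s; transfer-periapsis v_p = √[μ(2/r₁ − 1/a_t)] = 1929 m/s.
Δv₁ = v_p − v_c1 = 209.8 m/s.

Δv ≈ 209.8 m/s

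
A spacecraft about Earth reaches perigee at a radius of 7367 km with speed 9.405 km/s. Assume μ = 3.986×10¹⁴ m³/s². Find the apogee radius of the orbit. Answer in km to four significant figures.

r_p = 7.367×10⁶ m.
Specific energy ε = v²/2 − μ/r = -9.879×10⁶ J/kg, so a = −μ/(2ε) = 2.017×10⁷ m.
The apsides satisfy r_p + r_a = 2a, so the apogee radius is 2a − r_p = 3.298×10⁷ m = 32981 km.

apogee radius ≈ 32980 km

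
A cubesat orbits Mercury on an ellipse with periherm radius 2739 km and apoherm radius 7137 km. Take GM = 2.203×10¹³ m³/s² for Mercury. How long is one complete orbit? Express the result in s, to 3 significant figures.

Semi-major axis a = (r_p + r_a)/2 = (2739.0 + 7137.0)/2 = 4938.0 km = 4.938×10⁶ m.
By Kepler's third law T = 2π√(a³/μ) = 2π × 2.338×10³ = 1.469×10⁴ s.

T ≈ 14700 s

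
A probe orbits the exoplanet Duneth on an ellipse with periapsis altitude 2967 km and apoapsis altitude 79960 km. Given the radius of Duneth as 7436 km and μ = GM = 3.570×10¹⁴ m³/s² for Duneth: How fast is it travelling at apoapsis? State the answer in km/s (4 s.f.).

r_p = 7436 + 2967 = 10403 km = 1.0403×10⁷ m.
r_a = 7436 + 79960 = 87396 km = 8.7396×10⁷ m.
Semi-major axis a = (r_p + r_a)/2 = 48900 km = 4.890×10⁷ m.
Vis-viva: v² = μ(2/r − 1/a) = 3.570×10¹⁴ × (2.288×10⁻⁸ − 2.045×10⁻⁸) = 8.690×10⁵ m²/s².
v = 932.2 m/s = 0.9322 km/s.

v ≈ 0.9322 km/s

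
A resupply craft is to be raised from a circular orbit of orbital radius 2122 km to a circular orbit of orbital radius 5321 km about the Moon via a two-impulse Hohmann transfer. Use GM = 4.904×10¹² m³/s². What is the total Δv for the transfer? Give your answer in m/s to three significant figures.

Δv_total ≈ 533 m/s

r₁ = 2122 km = 2.122×10⁶ m.
r₂ = 5321 km = 5.321×10⁶ m.
Transfer ellipse a_t = (r₁ + r₂)/2 = 3.722×10⁶ m.
At r₁: circular v_c1 = √(μ/r₁) = 1520 m/s; transfer-perilune v_p = √[μ(2/r₁ − 1/a_t)] = 1818 m/s.
Δv₁ = v_p − v_c1 = 297.6 m/s.
At r₂: circular v_c2 = √(μ/r₂) = 960.0 m/s; transfer-apolune v_a = √[μ(2/r₂ − 1/a_t)] = 724.9 m/s.
Δv₂ = v_c2 − v_a = 235.1 m/s.
Total Δv = Δv₁ + Δv₂ = 532.7 m/s.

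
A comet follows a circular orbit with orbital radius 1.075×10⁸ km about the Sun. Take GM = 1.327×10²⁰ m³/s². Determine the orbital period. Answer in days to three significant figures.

T ≈ 223 days

r = 1.075×10⁸ km = 1.075×10¹¹ m.
Kepler's third law: T = 2π√(r³/μ) = 2π√((1.075×10¹¹)³ / 1.327×10²⁰).
r³/μ = 9.362×10¹² s², so T = 2π × 3.060×10⁶ = 1.922×10⁷ s.
Converting: 1.922×10⁷ s ÷ 86400 = 222.5 days.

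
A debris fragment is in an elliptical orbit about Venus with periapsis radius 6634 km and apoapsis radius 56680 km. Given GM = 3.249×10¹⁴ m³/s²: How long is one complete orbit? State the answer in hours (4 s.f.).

Semi-major axis a = (r_p + r_a)/2 = (6634.0 + 56680)/2 = 31657 km = 3.166×10⁷ m.
By Kepler's third law T = 2π√(a³/μ) = 2π × 9.882×10³ = 6.209×10⁴ s.
= 17.25 hours.

T ≈ 17.25 hours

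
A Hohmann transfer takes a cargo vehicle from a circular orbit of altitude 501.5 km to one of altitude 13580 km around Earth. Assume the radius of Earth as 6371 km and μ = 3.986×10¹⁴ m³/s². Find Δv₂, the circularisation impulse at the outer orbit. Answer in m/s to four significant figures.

r₁ = 6371 + 501.5 = 6872.5 km = 6.8725×10⁶ m.
r₂ = 6371 + 13580 = 19951 km = 1.9951×10⁷ m.
Transfer ellipse a_t = (r₁ + r₂)/2 = 1.341×10⁷ m.
At r₁: circular v_c1 = √(μ/r₁) = 7616 m/s; transfer-perigee v_p = √[μ(2/r₁ − 1/a_t)] = 9289 m/s.
At r₂: circular v_c2 = √(μ/r₂) = 4470 m/s; transfer-apogee v_a = √[μ(2/r₂ − 1/a_t)] = 3200 m/s.
Δv₂ = v_c2 − v_a = 1270 m/s.

Δv ≈ 1270 m/s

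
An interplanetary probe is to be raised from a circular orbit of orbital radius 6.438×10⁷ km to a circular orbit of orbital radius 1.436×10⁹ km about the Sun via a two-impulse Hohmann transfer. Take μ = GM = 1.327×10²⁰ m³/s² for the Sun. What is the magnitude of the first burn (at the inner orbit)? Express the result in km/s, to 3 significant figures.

r₁ = 6.438×10⁷ km = 6.438×10¹⁰ m.
r₂ = 1.436×10⁹ km = 1.436×10¹² m.
Transfer ellipse a_t = (r₁ + r₂)/2 = 7.502×10¹¹ m.
At r₁: circular v_c1 = √(μ/r₁) = 45400 m/s; transfer-perihelion v_p = √[μ(2/r₁ − 1/a_t)] = 62810 m/s.
Δv₁ = v_p − v_c1 = 17410 m/s.
= 17.41 km/s.

Δv ≈ 17.4 km/s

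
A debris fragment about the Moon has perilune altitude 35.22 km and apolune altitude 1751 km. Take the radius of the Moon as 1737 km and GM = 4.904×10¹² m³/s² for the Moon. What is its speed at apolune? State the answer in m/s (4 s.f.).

r_p = 1737 + 35.22 = 1772.2 km = 1.7722×10⁶ m.
r_a = 1737 + 1751 = 3488.0 km = 3.4880×10⁶ m.
Semi-major axis a = (r_p + r_a)/2 = 2630.1 km = 2.630×10⁶ m.
Vis-viva: v² = μ(2/r − 1/a) = 4.904×10¹² × (5.734×10⁻⁷ − 3.802×10⁻⁷) = 9.474×10⁵ m²/s².
v = 973.3 m/s.

v ≈ 973.3 m/s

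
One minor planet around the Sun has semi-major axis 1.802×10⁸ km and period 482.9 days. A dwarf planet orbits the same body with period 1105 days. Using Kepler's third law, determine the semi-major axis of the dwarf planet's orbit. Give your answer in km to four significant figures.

a₂ ≈ 3.129×10⁸ km

Kepler's third law: a³ ∝ T², so a₂ = a₁ (T₂/T₁)^(2/3).
T₂/T₁ = 2.288, (T₂/T₁)^(2/3) = 1.736.
a₂ = 1.802×10⁸ × 1.736 = 3.129×10⁸ km.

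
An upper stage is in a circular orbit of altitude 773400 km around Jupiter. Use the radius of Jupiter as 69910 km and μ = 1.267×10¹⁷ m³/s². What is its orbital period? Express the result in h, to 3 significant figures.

T ≈ 120 h

r = 69910 + 773400 = 843310 km = 8.4331×10⁸ m.
Kepler's third law: T = 2π√(r³/μ) = 2π√((8.433×10⁸)³ / 1.267×10¹⁷).
r³/μ = 4.734×10⁹ s², so T = 2π × 6.880×10⁴ = 4.323×10⁵ s.
Converting: 4.323×10⁵ s ÷ 3600 = 120.1 h.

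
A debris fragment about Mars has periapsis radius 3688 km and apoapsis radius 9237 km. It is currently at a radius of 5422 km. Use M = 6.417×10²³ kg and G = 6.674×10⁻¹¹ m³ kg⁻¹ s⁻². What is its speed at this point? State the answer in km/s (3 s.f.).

v ≈ 3.03 km/s

μ = GM = 6.674×10⁻¹¹ × 6.417×10²³ = 4.283×10¹³ m³/s².
Semi-major axis a = (r_p + r_a)/2 = 6462.5 km = 6.462×10⁶ m.
Vis-viva: v² = μ(2/r − 1/a) = 4.283×10¹³ × (3.689×10⁻⁷ − 1.547×10⁻⁷) = 9.171×10⁶ m²/s².
v = 3028 m/s = 3.028 km/s.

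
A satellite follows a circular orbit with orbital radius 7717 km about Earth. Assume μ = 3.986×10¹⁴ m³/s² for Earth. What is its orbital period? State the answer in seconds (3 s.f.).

r = 7717 km = 7.717×10⁶ m.
Kepler's third law: T = 2π√(r³/μ) = 2π√((7.717×10⁶)³ / 3.986×10¹⁴).
r³/μ = 1.153×10⁶ s², so T = 2π × 1.074×10³ = 6.747×10³ s.

T ≈ 6750 seconds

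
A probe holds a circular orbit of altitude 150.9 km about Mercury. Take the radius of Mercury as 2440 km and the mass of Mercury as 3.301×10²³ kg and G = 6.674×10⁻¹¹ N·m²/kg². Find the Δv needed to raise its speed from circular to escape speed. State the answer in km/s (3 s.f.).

Δv ≈ 1.21 km/s

μ = GM = 6.674×10⁻¹¹ × 3.301×10²³ = 2.203×10¹³ m³/s².
r = 2440 + 150.9 = 2590.9 km = 2.5909×10⁶ m.
Circular speed v_c = √(μ/r) = 2916 m/s.
Escape speed v_esc = √(2μ/r) = √2 × v_c = 4124 m/s.
Δv = v_esc − v_c = 1208 m/s = 1.208 km/s.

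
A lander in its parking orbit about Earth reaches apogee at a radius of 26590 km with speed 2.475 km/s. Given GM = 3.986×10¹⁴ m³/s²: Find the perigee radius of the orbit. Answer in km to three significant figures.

r_a = 2.659×10⁷ m.
Specific energy ε = v²/2 − μ/r = -1.193×10⁷ J/kg, so a = −μ/(2ε) = 1.671×10⁷ m.
The apsides satisfy r_p + r_a = 2a, so the perigee radius is 2a − r_a = 6.828×10⁶ m = 6827.8 km.

perigee radius ≈ 6830 km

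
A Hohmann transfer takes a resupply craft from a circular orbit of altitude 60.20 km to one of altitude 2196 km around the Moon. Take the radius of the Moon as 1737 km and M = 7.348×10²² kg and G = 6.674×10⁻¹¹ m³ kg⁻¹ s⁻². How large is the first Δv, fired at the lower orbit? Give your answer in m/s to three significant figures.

Δv ≈ 284 m/s

μ = GM = 6.674×10⁻¹¹ × 7.348×10²² = 4.904×10¹² m³/s².
r₁ = 1737 + 60.20 = 1797.2 km = 1.7972×10⁶ m.
r₂ = 1737 + 2196 = 3933.0 km = 3.9330×10⁶ m.
Transfer ellipse a_t = (r₁ + r₂)/2 = 2.865×10⁶ m.
At r₁: circular v_c1 = √(μ/r₁) = 1652 m/s; transfer-perilune v_p = √[μ(2/r₁ − 1/a_t)] = 1935 m/s.
Δv₁ = v_p − v_c1 = 283.5 m/s.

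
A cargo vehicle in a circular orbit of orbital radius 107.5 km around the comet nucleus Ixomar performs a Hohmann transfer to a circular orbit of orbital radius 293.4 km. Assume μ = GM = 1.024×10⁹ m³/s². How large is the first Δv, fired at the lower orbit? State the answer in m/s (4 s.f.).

Δv ≈ 20.48 m/s

r₁ = 107.5 km = 1.075×10⁵ m.
r₂ = 293.4 km = 2.934×10⁵ m.
Transfer ellipse a_t = (r₁ + r₂)/2 = 2.004×10⁵ m.
At r₁: circular v_c1 = √(μ/r₁) = 97.60 m/s; transfer-periapsis v_p = √[μ(2/r₁ − 1/a_t)] = 118.1 m/s.
Δv₁ = v_p − v_c1 = 20.48 m/s.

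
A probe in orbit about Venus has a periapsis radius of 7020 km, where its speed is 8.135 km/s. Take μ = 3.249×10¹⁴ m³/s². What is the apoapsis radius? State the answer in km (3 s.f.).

r_p = 7.020×10⁶ m.
Specific energy ε = v²/2 − μ/r = -1.319×10⁷ J/kg, so a = −μ/(2ε) = 1.231×10⁷ m.
The apsides satisfy r_p + r_a = 2a, so the apoapsis radius is 2a − r_p = 1.761×10⁷ m = 17607 km.

apoapsis radius ≈ 17600 km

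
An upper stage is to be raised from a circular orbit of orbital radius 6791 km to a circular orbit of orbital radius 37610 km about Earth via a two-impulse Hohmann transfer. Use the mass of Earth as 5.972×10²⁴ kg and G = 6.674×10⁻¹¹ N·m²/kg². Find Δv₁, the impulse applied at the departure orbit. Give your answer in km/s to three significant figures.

Δv ≈ 2.31 km/s

μ = GM = 6.674×10⁻¹¹ × 5.972×10²⁴ = 3.986×10¹⁴ m³/s².
r₁ = 6791 km = 6.791×10⁶ m.
r₂ = 37610 km = 3.761×10⁷ m.
Transfer ellipse a_t = (r₁ + r₂)/2 = 2.220×10⁷ m.
At r₁: circular v_c1 = √(μ/r₁) = 7661 m/s; transfer-perigee v_p = √[μ(2/r₁ − 1/a_t)] = 9971 m/s.
Δv₁ = v_p − v_c1 = 2310 m/s.
= 2.310 km/s.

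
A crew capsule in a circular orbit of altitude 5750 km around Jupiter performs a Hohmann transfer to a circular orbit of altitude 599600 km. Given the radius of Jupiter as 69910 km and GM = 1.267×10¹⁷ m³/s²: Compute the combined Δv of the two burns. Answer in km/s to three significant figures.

r₁ = 69910 + 5750 = 75660 km = 7.5660×10⁷ m.
r₂ = 69910 + 599600 = 669510 km = 6.6951×10⁸ m.
Transfer ellipse a_t = (r₁ + r₂)/2 = 3.726×10⁸ m.
At r₁: circular v_c1 = √(μ/r₁) = 40920 m/s; transfer-perijove v_p = √[μ(2/r₁ − 1/a_t)] = 54860 m/s.
Δv₁ = v_p − v_c1 = 13930 m/s.
At r₂: circular v_c2 = √(μ/r₂) = 13760 m/s; transfer-apojove v_a = √[μ(2/r₂ − 1/a_t)] = 6199 m/s.
Δv₂ = v_c2 − v_a = 7557 m/s.
Total Δv = Δv₁ + Δv₂ = 21490 m/s = 21.49 km/s.

Δv_total ≈ 21.5 km/s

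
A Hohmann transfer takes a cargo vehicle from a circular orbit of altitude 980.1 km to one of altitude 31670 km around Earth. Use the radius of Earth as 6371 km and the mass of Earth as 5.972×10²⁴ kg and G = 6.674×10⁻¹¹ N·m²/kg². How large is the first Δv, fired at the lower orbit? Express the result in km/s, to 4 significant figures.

μ = GM = 6.674×10⁻¹¹ × 5.972×10²⁴ = 3.986×10¹⁴ m³/s².
r₁ = 6371 + 980.1 = 7351.1 km = 7.3511×10⁶ m.
r₂ = 6371 + 31670 = 38041 km = 3.8041×10⁷ m.
Transfer ellipse a_t = (r₁ + r₂)/2 = 2.270×10⁷ m.
At r₁: circular v_c1 = √(μ/r₁) = 7363 m/s; transfer-perigee v_p = √[μ(2/r₁ − 1/a_t)] = 9533 m/s.
Δv₁ = v_p − v_c1 = 2170 m/s.
= 2.170 km/s.

Δv ≈ 2.170 km/s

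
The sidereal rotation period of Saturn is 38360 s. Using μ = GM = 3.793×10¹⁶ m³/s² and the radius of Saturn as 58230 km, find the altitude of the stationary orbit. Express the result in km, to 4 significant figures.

h_sync ≈ 54000 km

A synchronous orbit has period T, so by Kepler's third law a = (μT²/4π²)^(1/3).
μT²/4π² = 3.793×10¹⁶ × (3.836×10⁴)² / 39.48 = 1.414×10²⁴ m³.
a = 1.122×10⁸ m = 1.1223×10⁵ km.
Altitude h = a − R = 1.1223×10⁵ − 58230 = 54005 km.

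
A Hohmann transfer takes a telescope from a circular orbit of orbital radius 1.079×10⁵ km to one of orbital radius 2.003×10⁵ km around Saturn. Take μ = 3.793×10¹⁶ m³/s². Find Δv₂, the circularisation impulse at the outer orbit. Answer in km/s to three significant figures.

r₁ = 1.079×10⁵ km = 1.079×10⁸ m.
r₂ = 2.003×10⁵ km = 2.003×10⁸ m.
Transfer ellipse a_t = (r₁ + r₂)/2 = 1.541×10⁸ m.
At r₁: circular v_c1 = √(μ/r₁) = 18750 m/s; transfer-perikrone v_p = √[μ(2/r₁ − 1/a_t)] = 21380 m/s.
At r₂: circular v_c2 = √(μ/r₂) = 13760 m/s; transfer-apokrone v_a = √[μ(2/r₂ − 1/a_t)] = 11510 m/s.
Δv₂ = v_c2 − v_a = 2246 m/s.
= 2.246 km/s.

Δv ≈ 2.25 km/s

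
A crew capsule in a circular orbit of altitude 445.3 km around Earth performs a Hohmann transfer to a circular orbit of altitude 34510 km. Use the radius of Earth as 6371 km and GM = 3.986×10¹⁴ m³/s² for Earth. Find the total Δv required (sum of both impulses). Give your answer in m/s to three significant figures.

r₁ = 6371 + 445.3 = 6816.3 km = 6.8163×10⁶ m.
r₂ = 6371 + 34510 = 40881 km = 4.0881×10⁷ m.
Transfer ellipse a_t = (r₁ + r₂)/2 = 2.385×10⁷ m.
At r₁: circular v_c1 = √(μ/r₁) = 7647 m/s; transfer-perigee v_p = √[μ(2/r₁ − 1/a_t)] = 10010 m/s.
Δv₁ = v_p − v_c1 = 2365 m/s.
At r₂: circular v_c2 = √(μ/r₂) = 3123 m/s; transfer-apogee v_a = √[μ(2/r₂ − 1/a_t)] = 1669 m/s.
Δv₂ = v_c2 − v_a = 1453 m/s.
Total Δv = Δv₁ + Δv₂ = 3818 m/s.

Δv_total ≈ 3820 m/s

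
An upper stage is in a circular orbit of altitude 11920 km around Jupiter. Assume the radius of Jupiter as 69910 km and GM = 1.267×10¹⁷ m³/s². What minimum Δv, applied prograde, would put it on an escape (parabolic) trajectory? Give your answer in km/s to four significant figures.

Δv ≈ 16.30 km/s

r = 69910 + 11920 = 81830 km = 8.1830×10⁷ m.
Circular speed v_c = √(μ/r) = 39350 m/s.
Escape speed v_esc = √(2μ/r) = √2 × v_c = 55650 m/s.
Δv = v_esc − v_c = 16300 m/s = 16.30 km/s.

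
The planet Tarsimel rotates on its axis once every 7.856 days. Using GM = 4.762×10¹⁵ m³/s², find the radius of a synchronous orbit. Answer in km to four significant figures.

r_sync ≈ 3.816×10⁵ km

T = 7.856 days = 6.788×10⁵ s.
A synchronous orbit has period T, so by Kepler's third law a = (μT²/4π²)^(1/3).
μT²/4π² = 4.762×10¹⁵ × (6.788×10⁵)² / 39.48 = 5.557×10²⁵ m³.
a = 3.816×10⁸ m = 3.8161×10⁵ km.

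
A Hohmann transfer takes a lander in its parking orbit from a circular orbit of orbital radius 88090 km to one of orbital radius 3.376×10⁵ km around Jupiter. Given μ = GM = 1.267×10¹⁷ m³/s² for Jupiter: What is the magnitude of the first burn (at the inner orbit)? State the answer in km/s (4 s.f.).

Δv ≈ 9.838 km/s

r₁ = 88090 km = 8.809×10⁷ m.
r₂ = 3.376×10⁵ km = 3.376×10⁸ m.
Transfer ellipse a_t = (r₁ + r₂)/2 = 2.128×10⁸ m.
At r₁: circular v_c1 = √(μ/r₁) = 37920 m/s; transfer-perijove v_p = √[μ(2/r₁ − 1/a_t)] = 47760 m/s.
Δv₁ = v_p − v_c1 = 9838 m/s.
= 9.838 km/s.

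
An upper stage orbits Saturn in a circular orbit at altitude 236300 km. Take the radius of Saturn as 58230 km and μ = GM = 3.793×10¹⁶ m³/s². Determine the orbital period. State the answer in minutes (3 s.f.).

r = 58230 + 236300 = 294530 km = 2.9453×10⁸ m.
Kepler's third law: T = 2π√(r³/μ) = 2π√((2.945×10⁸)³ / 3.793×10¹⁶).
r³/μ = 6.736×10⁸ s², so T = 2π × 2.595×10⁴ = 1.631×10⁵ s.
Converting: 1.631×10⁵ s ÷ 60.00 = 2718 minutes.

T ≈ 2720 minutes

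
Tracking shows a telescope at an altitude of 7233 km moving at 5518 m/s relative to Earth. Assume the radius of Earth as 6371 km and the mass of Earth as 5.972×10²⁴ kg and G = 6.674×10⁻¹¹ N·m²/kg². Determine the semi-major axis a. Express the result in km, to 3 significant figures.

μ = GM = 6.674×10⁻¹¹ × 5.972×10²⁴ = 3.986×10¹⁴ m³/s².
r = 6371 + 7233 = 13604 km = 1.360×10⁷ m.
Specific orbital energy ε = v²/2 − μ/r = (5518)²/2 − 3.986×10¹⁴/1.360×10⁷ = -1.407×10⁷ J/kg.
Since ε = −μ/(2a), a = −μ/(2ε) = 1.416×10⁷ m = 14160 km.

a ≈ 14200 km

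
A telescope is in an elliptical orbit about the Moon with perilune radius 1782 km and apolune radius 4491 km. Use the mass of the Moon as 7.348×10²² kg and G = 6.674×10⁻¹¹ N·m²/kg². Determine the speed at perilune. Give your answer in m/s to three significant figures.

μ = GM = 6.674×10⁻¹¹ × 7.348×10²² = 4.904×10¹² m³/s².
Semi-major axis a = (r_p + r_a)/2 = 3136.5 km = 3.136×10⁶ m.
Vis-viva: v² = μ(2/r − 1/a) = 4.904×10¹² × (1.122×10⁻⁶ − 3.188×10⁻⁷) = 3.940×10⁶ m²/s².
v = 1985 m/s.

v ≈ 1990 m/s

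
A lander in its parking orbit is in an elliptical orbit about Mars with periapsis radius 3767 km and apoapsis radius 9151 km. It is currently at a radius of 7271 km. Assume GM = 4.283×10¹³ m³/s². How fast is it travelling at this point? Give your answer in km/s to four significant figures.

Semi-major axis a = (r_p + r_a)/2 = 6459.0 km = 6.459×10⁶ m.
Vis-viva: v² = μ(2/r − 1/a) = 4.283×10¹³ × (2.751×10⁻⁷ − 1.548×10⁻⁷) = 5.150×10⁶ m²/s².
v = 2269 m/s = 2.269 km/s.

v ≈ 2.269 km/s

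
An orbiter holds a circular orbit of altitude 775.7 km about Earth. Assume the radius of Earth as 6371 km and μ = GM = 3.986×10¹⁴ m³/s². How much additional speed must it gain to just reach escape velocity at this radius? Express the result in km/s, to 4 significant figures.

Δv ≈ 3.093 km/s

r = 6371 + 775.7 = 7146.7 km = 7.1467×10⁶ m.
Circular speed v_c = √(μ/r) = 7468 m/s.
Escape speed v_esc = √(2μ/r) = √2 × v_c = 10560 m/s.
Δv = v_esc − v_c = 3093 m/s = 3.093 km/s.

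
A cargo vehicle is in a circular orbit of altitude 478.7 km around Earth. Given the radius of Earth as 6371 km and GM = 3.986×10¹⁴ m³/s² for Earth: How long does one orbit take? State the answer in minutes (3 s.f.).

r = 6371 + 478.7 = 6849.7 km = 6.8497×10⁶ m.
Kepler's third law: T = 2π√(r³/μ) = 2π√((6.850×10⁶)³ / 3.986×10¹⁴).
r³/μ = 8.063×10⁵ s², so T = 2π × 8.979×10² = 5.642×10³ s.
Converting: 5.642×10³ s ÷ 60.00 = 94.03 minutes.

T ≈ 94.0 minutes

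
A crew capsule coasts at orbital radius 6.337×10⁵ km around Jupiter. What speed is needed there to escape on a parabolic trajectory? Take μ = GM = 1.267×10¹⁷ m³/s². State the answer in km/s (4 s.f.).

v_esc ≈ 20.00 km/s

r = 6.337×10⁵ km = 6.337×10⁸ m.
Escape speed v_esc = √(2μ/r) = √(2 × 1.267×10¹⁷ / 6.337×10⁸) = √(3.999×10⁸) = 20000 m/s.
= 20.00 km/s.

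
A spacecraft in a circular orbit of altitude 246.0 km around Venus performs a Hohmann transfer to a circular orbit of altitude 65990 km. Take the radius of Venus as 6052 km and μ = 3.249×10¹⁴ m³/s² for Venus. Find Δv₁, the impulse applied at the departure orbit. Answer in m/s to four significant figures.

Δv ≈ 2558 m/s

r₁ = 6052 + 246.0 = 6298.0 km = 6.2980×10⁶ m.
r₂ = 6052 + 65990 = 72042 km = 7.2042×10⁷ m.
Transfer ellipse a_t = (r₁ + r₂)/2 = 3.917×10⁷ m.
At r₁: circular v_c1 = √(μ/r₁) = 7182 m/s; transfer-periapsis v_p = √[μ(2/r₁ − 1/a_t)] = 9741 m/s.
Δv₁ = v_p − v_c1 = 2558 m/s.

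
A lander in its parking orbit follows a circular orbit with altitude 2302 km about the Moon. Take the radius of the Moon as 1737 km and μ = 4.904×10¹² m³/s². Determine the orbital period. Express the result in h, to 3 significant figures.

r = 1737 + 2302 = 4039.0 km = 4.0390×10⁶ m.
Kepler's third law: T = 2π√(r³/μ) = 2π√((4.039×10⁶)³ / 4.904×10¹²).
r³/μ = 1.344×10⁷ s², so T = 2π × 3.666×10³ = 2.303×10⁴ s.
Converting: 2.303×10⁴ s ÷ 3600 = 6.398 h.

T ≈ 6.40 h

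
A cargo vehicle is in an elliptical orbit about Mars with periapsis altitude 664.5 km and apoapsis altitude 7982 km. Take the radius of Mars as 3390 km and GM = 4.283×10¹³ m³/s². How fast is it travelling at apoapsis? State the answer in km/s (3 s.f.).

v ≈ 1.41 km/s

r_p = 3390 + 664.5 = 4054.5 km = 4.0545×10⁶ m.
r_a = 3390 + 7982 = 11372 km = 1.1372×10⁷ m.
Semi-major axis a = (r_p + r_a)/2 = 7713.2 km = 7.713×10⁶ m.
Vis-viva: v² = μ(2/r − 1/a) = 4.283×10¹³ × (1.759×10⁻⁷ − 1.296×10⁻⁷) = 1.980×10⁶ m²/s².
v = 1407 m/s = 1.407 km/s.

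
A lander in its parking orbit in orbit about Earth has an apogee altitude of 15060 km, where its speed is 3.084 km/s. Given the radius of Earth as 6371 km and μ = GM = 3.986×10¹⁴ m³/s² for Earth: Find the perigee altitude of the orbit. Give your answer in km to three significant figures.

r_a = 6371 + 15060 = 21431 km = 2.143×10⁷ m.
Specific energy ε = v²/2 − μ/r = -1.384×10⁷ J/kg, so a = −μ/(2ε) = 1.440×10⁷ m.
The apsides satisfy r_p + r_a = 2a, so the perigee radius is 2a − r_a = 7.362×10⁶ m = 7361.9 km.
Perigee altitude = 7361.9 − 6371 = 990.89 km.

perigee altitude ≈ 991 km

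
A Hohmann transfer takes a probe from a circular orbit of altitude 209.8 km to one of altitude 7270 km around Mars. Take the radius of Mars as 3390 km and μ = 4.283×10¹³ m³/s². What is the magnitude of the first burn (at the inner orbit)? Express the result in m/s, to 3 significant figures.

r₁ = 3390 + 209.8 = 3599.8 km = 3.5998×10⁶ m.
r₂ = 3390 + 7270 = 10660 km = 1.0660×10⁷ m.
Transfer ellipse a_t = (r₁ + r₂)/2 = 7.130×10⁶ m.
At r₁: circular v_c1 = √(μ/r₁) = 3449 m/s; transfer-periapsis v_p = √[μ(2/r₁ − 1/a_t)] = 4218 m/s.
Δv₁ = v_p − v_c1 = 768.3 m/s.

Δv ≈ 768 m/s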